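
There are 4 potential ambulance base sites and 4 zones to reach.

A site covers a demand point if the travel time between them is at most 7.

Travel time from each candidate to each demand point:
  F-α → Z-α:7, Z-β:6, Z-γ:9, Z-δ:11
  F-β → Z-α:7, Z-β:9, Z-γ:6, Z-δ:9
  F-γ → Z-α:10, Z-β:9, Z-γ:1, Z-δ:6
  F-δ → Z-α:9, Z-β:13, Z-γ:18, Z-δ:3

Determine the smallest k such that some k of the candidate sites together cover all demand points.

2

Coverage sets (demand points within 7 of each site):
  F-α: {Z-α, Z-β}
  F-β: {Z-α, Z-γ}
  F-γ: {Z-γ, Z-δ}
  F-δ: {Z-δ}
No single site covers all 4 demand points.
But {F-α, F-γ} covers everything, so the minimum is 2.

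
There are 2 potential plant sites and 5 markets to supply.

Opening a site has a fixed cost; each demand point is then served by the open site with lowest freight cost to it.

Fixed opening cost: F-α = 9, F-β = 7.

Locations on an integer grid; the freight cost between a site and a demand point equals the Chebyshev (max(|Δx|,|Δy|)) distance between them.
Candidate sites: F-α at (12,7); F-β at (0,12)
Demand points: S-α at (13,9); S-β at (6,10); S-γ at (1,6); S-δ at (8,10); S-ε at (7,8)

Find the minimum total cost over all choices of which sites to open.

37

Open {F-α}: assign each demand point to its cheapest open site.
  S-α→F-α 2, S-β→F-α 6, S-γ→F-α 11, S-δ→F-α 4, S-ε→F-α 5
  freight cost 28, fixed 9 → total 37.
Compare {F-α, F-β}: freight cost 23 + fixed 16 = 39.
Compare {F-β}: freight cost 40 + fixed 7 = 47.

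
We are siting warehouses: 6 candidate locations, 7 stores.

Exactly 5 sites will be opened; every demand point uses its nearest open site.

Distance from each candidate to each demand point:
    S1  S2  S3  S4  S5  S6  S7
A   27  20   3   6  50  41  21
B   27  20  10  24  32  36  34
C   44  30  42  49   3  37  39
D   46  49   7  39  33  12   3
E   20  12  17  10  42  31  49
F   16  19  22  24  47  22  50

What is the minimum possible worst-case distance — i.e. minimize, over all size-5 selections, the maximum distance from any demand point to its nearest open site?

16

Open {A, C, D, E, F}.
  Farthest demand point is S1 at distance 16 (to F); all others are ≤ 16.
With {B, C, D, E, F} the worst case is 16.
With {A, B, C, D, F} the worst case is 19.
No size-5 selection achieves below 16.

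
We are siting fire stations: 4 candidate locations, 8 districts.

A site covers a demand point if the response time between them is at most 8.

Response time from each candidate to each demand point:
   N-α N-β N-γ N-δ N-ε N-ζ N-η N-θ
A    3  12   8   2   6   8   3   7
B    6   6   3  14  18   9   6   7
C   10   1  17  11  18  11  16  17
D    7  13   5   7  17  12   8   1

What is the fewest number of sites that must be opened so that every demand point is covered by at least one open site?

2

Coverage sets (demand points within 8 of each site):
  A: {N-α, N-γ, N-δ, N-ε, N-ζ, N-η, N-θ}
  B: {N-α, N-β, N-γ, N-η, N-θ}
  C: {N-β}
  D: {N-α, N-γ, N-δ, N-η, N-θ}
No single site covers all 8 demand points.
But {A, B} covers everything, so the minimum is 2.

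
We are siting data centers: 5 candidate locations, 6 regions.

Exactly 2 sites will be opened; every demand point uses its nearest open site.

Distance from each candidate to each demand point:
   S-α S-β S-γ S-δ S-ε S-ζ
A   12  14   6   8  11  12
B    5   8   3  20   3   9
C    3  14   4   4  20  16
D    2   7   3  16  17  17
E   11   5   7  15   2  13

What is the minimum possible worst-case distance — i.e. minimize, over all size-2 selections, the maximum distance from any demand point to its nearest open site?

Open {A, B}.
  Farthest demand point is S-ζ at distance 9 (to B); all others are ≤ 9.
With {B, C} the worst case is 9.
With {A, D} the worst case is 12.
No size-2 selection achieves below 9.

9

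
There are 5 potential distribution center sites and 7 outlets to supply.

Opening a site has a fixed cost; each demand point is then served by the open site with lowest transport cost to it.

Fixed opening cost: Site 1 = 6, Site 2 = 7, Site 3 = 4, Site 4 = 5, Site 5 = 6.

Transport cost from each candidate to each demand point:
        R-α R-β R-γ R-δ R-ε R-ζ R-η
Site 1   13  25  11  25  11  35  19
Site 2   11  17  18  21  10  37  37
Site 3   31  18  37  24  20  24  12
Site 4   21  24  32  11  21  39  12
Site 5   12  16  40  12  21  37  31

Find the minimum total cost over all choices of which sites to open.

114

Open {Site 1, Site 3, Site 5}: assign each demand point to its cheapest open site.
  R-α→Site 5 12, R-β→Site 5 16, R-γ→Site 1 11, R-δ→Site 5 12, R-ε→Site 1 11, R-ζ→Site 3 24, R-η→Site 3 12
  transport cost 98, fixed 16 → total 114.
Compare {Site 1, Site 3, Site 4}: transport cost 100 + fixed 15 = 115.
Compare {Site 1, Site 2, Site 3, Site 4}: transport cost 96 + fixed 22 = 118.
Compare {Site 1, Site 3, Site 4, Site 5}: transport cost 97 + fixed 21 = 118.
All other subsets cost ≥ 115. Minimum total cost: 114.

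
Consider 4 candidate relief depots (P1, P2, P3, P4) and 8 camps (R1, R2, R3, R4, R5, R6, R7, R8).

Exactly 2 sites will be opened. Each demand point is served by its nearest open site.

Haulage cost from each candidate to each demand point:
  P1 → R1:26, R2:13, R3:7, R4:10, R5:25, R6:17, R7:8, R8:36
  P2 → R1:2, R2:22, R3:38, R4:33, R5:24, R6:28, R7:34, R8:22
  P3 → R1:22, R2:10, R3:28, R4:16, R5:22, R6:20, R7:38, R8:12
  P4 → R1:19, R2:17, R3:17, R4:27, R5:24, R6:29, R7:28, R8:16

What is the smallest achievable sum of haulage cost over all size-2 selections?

103

Open {P1, P2}.
  R1→P2 2, R2→P1 13, R3→P1 7, R4→P1 10, R5→P2 24, R6→P1 17, R7→P1 8, R8→P2 22  ⇒ total 103.
Compare {P1, P3}: total 108.
Compare {P1, P4}: total 114.
No size-2 selection does better; minimum is 103.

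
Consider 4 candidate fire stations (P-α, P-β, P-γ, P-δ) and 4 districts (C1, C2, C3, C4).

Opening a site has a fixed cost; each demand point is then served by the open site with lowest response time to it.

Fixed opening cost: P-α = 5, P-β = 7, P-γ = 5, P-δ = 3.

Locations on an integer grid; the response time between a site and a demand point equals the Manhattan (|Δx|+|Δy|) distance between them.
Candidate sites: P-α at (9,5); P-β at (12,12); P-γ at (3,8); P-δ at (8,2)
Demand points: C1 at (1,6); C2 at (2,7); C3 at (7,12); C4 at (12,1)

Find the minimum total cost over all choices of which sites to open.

27

Open {P-γ, P-δ}: assign each demand point to its cheapest open site.
  C1→P-γ 4, C2→P-γ 2, C3→P-γ 8, C4→P-δ 5
  response time 19, fixed 8 → total 27.
Compare {P-α, P-γ}: response time 21 + fixed 10 = 31.
Compare {P-β, P-γ, P-δ}: response time 16 + fixed 15 = 31.
Compare {P-α, P-γ, P-δ}: response time 19 + fixed 13 = 32.
All other subsets cost ≥ 31. Minimum total cost: 27.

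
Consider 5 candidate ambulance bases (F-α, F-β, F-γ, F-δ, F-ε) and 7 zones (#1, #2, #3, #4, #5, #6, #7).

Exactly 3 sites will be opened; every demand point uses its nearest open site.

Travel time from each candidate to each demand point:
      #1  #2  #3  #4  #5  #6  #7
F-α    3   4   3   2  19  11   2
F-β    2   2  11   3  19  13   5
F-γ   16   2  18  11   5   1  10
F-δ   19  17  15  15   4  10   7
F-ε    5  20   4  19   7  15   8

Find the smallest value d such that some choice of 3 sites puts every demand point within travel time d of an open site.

4

Open {F-α, F-γ, F-δ}.
  Farthest demand point is #5 at travel time 4 (to F-δ); all others are ≤ 4.
With {F-α, F-β, F-γ} the worst case is 5.
With {F-α, F-γ, F-ε} the worst case is 5.
No size-3 selection achieves below 4.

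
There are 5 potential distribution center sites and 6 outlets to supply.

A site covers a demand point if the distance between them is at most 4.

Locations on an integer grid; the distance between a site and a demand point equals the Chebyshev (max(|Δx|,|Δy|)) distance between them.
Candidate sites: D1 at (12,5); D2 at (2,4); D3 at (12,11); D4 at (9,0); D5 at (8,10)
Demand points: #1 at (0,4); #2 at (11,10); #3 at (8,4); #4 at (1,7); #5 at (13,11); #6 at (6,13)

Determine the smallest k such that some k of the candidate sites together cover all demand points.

Coverage sets (demand points within 4 of each site):
  D1: {#3}
  D2: {#1, #4}
  D3: {#2, #5}
  D4: {#3}
  D5: {#2, #6}
No 3 sites suffice: every size-3 union leaves at least one demand point uncovered.
But {D1, D2, D3, D5} covers everything, so the minimum is 4.

4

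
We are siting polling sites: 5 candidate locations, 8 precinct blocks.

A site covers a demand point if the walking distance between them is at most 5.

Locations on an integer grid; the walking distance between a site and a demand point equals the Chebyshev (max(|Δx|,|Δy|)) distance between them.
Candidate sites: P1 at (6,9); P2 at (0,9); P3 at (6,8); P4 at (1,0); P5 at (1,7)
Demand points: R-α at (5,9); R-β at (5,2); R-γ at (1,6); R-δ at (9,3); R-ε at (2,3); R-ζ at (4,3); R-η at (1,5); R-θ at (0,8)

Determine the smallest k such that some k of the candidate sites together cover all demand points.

Coverage sets (demand points within 5 of each site):
  P1: {R-α, R-γ, R-η}
  P2: {R-α, R-γ, R-η, R-θ}
  P3: {R-α, R-γ, R-δ, R-ε, R-ζ, R-η}
  P4: {R-β, R-ε, R-ζ, R-η}
  P5: {R-α, R-β, R-γ, R-ε, R-ζ, R-η, R-θ}
No single site covers all 8 demand points.
But {P3, P5} covers everything, so the minimum is 2.

2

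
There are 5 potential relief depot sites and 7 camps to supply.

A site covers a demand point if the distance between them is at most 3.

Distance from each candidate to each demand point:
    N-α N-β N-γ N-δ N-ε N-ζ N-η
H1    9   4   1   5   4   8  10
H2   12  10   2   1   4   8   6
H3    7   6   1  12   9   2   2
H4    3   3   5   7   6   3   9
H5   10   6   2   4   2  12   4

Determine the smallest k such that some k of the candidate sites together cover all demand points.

Coverage sets (demand points within 3 of each site):
  H1: {N-γ}
  H2: {N-γ, N-δ}
  H3: {N-γ, N-ζ, N-η}
  H4: {N-α, N-β, N-ζ}
  H5: {N-γ, N-ε}
No 3 sites suffice: every size-3 union leaves at least one demand point uncovered.
But {H2, H3, H4, H5} covers everything, so the minimum is 4.

4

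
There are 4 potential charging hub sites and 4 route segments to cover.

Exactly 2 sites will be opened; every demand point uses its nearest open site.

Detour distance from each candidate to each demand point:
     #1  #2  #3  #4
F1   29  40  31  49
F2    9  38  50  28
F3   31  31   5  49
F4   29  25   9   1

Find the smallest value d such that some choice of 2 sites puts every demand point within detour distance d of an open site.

Open {F2, F4}.
  Farthest demand point is #2 at detour distance 25 (to F4); all others are ≤ 25.
With {F1, F4} the worst case is 29.
With {F3, F4} the worst case is 29.
No size-2 selection achieves below 25.

25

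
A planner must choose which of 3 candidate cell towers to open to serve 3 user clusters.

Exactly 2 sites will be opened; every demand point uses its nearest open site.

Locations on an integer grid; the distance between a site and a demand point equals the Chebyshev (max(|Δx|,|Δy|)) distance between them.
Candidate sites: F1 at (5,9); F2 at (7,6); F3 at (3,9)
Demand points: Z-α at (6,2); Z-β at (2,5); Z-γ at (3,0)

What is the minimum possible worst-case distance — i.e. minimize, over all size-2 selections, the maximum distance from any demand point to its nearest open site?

6

Open {F1, F2}.
  Farthest demand point is Z-γ at distance 6 (to F2); all others are ≤ 6.
With {F2, F3} the worst case is 6.
With {F1, F3} the worst case is 9.
No size-2 selection achieves below 6.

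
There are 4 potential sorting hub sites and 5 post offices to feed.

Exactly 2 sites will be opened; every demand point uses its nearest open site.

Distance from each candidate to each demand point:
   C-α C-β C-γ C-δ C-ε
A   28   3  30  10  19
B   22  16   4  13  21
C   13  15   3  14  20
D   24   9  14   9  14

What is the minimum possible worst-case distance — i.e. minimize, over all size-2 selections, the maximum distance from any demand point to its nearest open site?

Open {C, D}.
  Farthest demand point is C-ε at distance 14 (to D); all others are ≤ 14.
With {A, C} the worst case is 19.
With {B, C} the worst case is 20.
No size-2 selection achieves below 14.

14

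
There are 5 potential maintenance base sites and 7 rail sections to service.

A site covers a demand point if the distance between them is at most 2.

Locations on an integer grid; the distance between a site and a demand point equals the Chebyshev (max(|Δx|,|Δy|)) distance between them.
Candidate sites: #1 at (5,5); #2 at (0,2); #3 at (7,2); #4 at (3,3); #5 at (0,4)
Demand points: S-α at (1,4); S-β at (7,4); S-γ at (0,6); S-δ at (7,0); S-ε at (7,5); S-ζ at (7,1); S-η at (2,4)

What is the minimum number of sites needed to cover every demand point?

Coverage sets (demand points within 2 of each site):
  #1: {S-β, S-ε}
  #2: {S-α, S-η}
  #3: {S-β, S-δ, S-ζ}
  #4: {S-α, S-η}
  #5: {S-α, S-γ, S-η}
No 2 sites suffice: every size-2 union leaves at least one demand point uncovered.
But {#1, #3, #5} covers everything, so the minimum is 3.

3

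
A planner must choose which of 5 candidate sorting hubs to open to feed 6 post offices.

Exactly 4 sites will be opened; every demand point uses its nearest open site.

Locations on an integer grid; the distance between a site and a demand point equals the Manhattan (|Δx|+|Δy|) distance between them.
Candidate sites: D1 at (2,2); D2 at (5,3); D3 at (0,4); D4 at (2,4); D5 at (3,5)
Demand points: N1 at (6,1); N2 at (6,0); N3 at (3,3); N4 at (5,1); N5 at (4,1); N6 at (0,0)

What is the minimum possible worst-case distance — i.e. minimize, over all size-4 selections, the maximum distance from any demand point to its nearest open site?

Open {D1, D2, D3, D4}.
  Farthest demand point is N2 at distance 4 (to D2); all others are ≤ 4.
With {D1, D2, D3, D5} the worst case is 4.
With {D1, D2, D4, D5} the worst case is 4.
No size-4 selection achieves below 4.

4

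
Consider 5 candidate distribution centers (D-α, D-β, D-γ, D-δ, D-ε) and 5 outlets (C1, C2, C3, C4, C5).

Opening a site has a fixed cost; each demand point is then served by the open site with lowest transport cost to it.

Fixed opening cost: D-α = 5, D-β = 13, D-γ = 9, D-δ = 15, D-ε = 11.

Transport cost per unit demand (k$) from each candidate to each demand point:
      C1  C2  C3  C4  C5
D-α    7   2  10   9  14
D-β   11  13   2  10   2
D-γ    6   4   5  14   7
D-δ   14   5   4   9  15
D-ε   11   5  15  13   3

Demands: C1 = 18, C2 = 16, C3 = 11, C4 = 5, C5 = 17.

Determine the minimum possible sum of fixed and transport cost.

Open {D-α, D-β, D-γ}: assign each demand point to its cheapest open site.
  C1→D-γ 18×6=108, C2→D-α 16×2=32, C3→D-β 11×2=22, C4→D-α 5×9=45, C5→D-β 17×2=34
  transport cost 241, fixed 27 → total 268.
Compare {D-α, D-β}: transport cost 259 + fixed 18 = 277.
Compare {D-α, D-β, D-γ, D-ε}: transport cost 241 + fixed 38 = 279.
Compare {D-α, D-β, D-γ, D-δ}: transport cost 241 + fixed 42 = 283.
All other subsets cost ≥ 277. Minimum total cost: 268.

268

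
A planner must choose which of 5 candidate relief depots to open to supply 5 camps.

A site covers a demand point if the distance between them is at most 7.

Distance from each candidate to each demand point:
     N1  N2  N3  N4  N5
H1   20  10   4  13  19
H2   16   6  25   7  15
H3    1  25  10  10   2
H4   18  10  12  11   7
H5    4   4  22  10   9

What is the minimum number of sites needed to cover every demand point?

3

Coverage sets (demand points within 7 of each site):
  H1: {N3}
  H2: {N2, N4}
  H3: {N1, N5}
  H4: {N5}
  H5: {N1, N2}
No 2 sites suffice: every size-2 union leaves at least one demand point uncovered.
But {H1, H2, H3} covers everything, so the minimum is 3.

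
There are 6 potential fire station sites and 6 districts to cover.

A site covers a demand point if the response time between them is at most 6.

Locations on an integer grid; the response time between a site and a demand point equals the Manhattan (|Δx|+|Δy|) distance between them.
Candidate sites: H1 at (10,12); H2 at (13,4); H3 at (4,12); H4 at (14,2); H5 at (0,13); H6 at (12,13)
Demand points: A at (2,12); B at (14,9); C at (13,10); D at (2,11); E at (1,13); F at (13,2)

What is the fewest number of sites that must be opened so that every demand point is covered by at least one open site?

2

Coverage sets (demand points within 6 of each site):
  H1: {C}
  H2: {B, C, F}
  H3: {A, D, E}
  H4: {F}
  H5: {A, D, E}
  H6: {B, C}
No single site covers all 6 demand points.
But {H2, H3} covers everything, so the minimum is 2.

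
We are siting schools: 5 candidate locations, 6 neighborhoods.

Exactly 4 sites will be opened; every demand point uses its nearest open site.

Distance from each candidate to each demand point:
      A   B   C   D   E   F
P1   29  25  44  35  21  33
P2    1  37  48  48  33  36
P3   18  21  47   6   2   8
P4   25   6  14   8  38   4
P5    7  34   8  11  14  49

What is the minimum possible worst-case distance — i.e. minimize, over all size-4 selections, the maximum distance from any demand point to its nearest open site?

8

Open {P1, P3, P4, P5}.
  Farthest demand point is C at distance 8 (to P5); all others are ≤ 8.
With {P2, P3, P4, P5} the worst case is 8.
With {P1, P2, P3, P4} the worst case is 14.
No size-4 selection achieves below 8.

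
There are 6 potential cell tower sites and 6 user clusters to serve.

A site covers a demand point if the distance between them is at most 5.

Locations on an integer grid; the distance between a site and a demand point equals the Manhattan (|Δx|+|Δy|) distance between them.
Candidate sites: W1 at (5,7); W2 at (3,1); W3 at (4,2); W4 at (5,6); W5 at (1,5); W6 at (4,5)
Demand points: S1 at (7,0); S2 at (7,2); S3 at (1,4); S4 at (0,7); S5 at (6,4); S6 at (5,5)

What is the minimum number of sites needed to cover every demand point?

2

Coverage sets (demand points within 5 of each site):
  W1: {S4, S5, S6}
  W2: {S1, S2, S3}
  W3: {S1, S2, S3, S5, S6}
  W4: {S5, S6}
  W5: {S3, S4, S6}
  W6: {S3, S5, S6}
No single site covers all 6 demand points.
But {W1, W2} covers everything, so the minimum is 2.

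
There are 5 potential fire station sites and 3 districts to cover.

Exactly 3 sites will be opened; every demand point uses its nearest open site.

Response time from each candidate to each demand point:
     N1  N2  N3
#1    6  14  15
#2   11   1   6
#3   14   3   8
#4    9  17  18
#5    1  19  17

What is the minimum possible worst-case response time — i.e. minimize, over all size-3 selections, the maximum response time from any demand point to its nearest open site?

6

Open {#1, #2, #3}.
  Farthest demand point is N1 at response time 6 (to #1); all others are ≤ 6.
With {#1, #2, #4} the worst case is 6.
With {#1, #2, #5} the worst case is 6.
No size-3 selection achieves below 6.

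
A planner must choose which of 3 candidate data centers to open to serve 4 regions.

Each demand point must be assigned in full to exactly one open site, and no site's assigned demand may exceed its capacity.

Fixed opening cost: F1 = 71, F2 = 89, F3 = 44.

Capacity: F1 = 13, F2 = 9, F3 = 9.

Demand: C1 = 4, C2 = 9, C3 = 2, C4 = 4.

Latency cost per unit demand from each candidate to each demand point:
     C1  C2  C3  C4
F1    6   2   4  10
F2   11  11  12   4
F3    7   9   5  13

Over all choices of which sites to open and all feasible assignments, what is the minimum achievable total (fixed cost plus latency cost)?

211

Open {F1, F3}; cheapest assignment that respects the capacities:
  F1 (cap 13, load 13): C2, C4 — cost 9×2 + 4×10 = 58
  F3 (cap 9, load 6): C1, C3 — cost 4×7 + 2×5 = 38
  Shipping 96, fixed 115 → total 211.
  Any other capacity-feasible assignment to {F1, F3} ships for at least 96.
Compare {F1, F2}: its best feasible assignment gives total 242.
Compare {F1, F2, F3}: its best feasible assignment gives total 272.
Every other set of open sites that can feasibly serve all demand totals ≥ 242 even under its best assignment. Minimum: 211.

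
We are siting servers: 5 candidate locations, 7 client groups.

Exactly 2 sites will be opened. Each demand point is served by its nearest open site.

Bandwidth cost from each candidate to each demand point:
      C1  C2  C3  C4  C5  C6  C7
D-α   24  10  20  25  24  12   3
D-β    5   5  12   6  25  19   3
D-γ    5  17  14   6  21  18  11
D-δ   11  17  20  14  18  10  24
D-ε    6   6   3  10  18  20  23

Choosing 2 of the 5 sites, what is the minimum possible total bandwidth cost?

58

Open {D-α, D-ε}.
  C1→D-ε 6, C2→D-ε 6, C3→D-ε 3, C4→D-ε 10, C5→D-ε 18, C6→D-α 12, C7→D-α 3  ⇒ total 58.
Compare {D-β, D-δ}: total 59.
Compare {D-β, D-ε}: total 59.
No size-2 selection does better; minimum is 58.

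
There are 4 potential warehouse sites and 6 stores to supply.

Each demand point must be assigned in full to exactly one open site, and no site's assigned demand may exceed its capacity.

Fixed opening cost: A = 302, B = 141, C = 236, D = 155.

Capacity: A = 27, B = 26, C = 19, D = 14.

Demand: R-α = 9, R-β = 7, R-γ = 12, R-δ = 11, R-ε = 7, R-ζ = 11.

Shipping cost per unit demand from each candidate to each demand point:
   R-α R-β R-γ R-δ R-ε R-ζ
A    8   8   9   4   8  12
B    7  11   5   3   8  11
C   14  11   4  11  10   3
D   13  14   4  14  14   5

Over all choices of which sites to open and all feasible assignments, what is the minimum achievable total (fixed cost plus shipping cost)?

930

Open {A, B, D}; cheapest assignment that respects the capacities:
  A (cap 27, load 23): R-α, R-β, R-ε — cost 9×8 + 7×8 + 7×8 = 184
  B (cap 26, load 23): R-γ, R-δ — cost 12×5 + 11×3 = 93
  D (cap 14, load 11): R-ζ — cost 11×5 = 55
  Shipping 332, fixed 598 → total 930.
  Any other capacity-feasible assignment to {A, B, D} ships for at least 332.
Compare {A, B, C}: its best feasible assignment gives total 989.
Compare {A, C, D}: its best feasible assignment gives total 1016.
Every other set of open sites that can feasibly serve all demand totals ≥ 989 even under its best assignment. Minimum: 930.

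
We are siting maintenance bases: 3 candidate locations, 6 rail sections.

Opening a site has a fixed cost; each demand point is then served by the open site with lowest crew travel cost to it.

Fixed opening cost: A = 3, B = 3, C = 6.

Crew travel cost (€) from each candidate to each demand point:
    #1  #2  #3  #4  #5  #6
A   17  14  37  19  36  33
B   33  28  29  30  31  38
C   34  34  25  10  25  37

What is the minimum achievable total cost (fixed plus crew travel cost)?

133

Open {A, C}: assign each demand point to its cheapest open site.
  #1→A 17, #2→A 14, #3→C 25, #4→C 10, #5→C 25, #6→A 33
  crew travel cost 124, fixed 9 → total 133.
Compare {A, B, C}: crew travel cost 124 + fixed 12 = 136.
Compare {A, B}: crew travel cost 143 + fixed 6 = 149.
Compare {A}: crew travel cost 156 + fixed 3 = 159.
All other subsets cost ≥ 136. Minimum total cost: 133.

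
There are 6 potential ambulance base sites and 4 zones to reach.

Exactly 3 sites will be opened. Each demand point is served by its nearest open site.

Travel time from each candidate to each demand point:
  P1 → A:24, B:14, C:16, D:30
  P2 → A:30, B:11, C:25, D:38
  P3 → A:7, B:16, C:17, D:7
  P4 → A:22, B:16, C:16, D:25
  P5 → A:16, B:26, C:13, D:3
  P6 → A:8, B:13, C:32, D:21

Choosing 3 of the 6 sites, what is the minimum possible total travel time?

Open {P2, P3, P5}.
  A→P3 7, B→P2 11, C→P5 13, D→P5 3  ⇒ total 34.
Compare {P2, P5, P6}: total 35.
Compare {P3, P5, P6}: total 36.
No size-3 selection does better; minimum is 34.

34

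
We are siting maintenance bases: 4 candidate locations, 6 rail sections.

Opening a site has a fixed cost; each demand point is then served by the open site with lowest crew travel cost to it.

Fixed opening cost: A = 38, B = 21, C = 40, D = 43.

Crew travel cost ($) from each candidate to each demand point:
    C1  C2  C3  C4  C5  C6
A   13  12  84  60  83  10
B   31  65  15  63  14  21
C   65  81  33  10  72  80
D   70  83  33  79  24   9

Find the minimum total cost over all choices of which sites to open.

Open {A, B, C}: assign each demand point to its cheapest open site.
  C1→A 13, C2→A 12, C3→B 15, C4→C 10, C5→B 14, C6→A 10
  crew travel cost 74, fixed 99 → total 173.
Compare {A, B}: crew travel cost 124 + fixed 59 = 183.
Compare {A, B, C, D}: crew travel cost 73 + fixed 142 = 215.
Compare {B, C}: crew travel cost 156 + fixed 61 = 217.
All other subsets cost ≥ 183. Minimum total cost: 173.

173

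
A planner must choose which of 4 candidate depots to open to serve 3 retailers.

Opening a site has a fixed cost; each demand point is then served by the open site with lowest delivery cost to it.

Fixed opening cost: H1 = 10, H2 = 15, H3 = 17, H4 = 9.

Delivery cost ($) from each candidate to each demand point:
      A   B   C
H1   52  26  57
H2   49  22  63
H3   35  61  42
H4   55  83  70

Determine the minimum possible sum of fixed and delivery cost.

130

Open {H1, H3}: assign each demand point to its cheapest open site.
  A→H3 35, B→H1 26, C→H3 42
  delivery cost 103, fixed 27 → total 130.
Compare {H2, H3}: delivery cost 99 + fixed 32 = 131.
Compare {H1, H3, H4}: delivery cost 103 + fixed 36 = 139.
Compare {H2, H3, H4}: delivery cost 99 + fixed 41 = 140.
All other subsets cost ≥ 131. Minimum total cost: 130.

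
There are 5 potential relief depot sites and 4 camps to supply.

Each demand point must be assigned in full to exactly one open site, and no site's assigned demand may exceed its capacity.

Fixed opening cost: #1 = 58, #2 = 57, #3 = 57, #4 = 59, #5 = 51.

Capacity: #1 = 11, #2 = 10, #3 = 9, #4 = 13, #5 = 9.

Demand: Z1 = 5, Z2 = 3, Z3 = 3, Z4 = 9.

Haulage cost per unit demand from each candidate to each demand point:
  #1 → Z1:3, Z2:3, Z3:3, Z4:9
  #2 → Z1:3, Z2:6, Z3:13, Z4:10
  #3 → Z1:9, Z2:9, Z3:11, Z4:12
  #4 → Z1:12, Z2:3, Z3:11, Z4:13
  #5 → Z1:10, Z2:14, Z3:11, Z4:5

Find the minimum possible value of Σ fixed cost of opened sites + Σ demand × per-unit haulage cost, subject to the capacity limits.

187

Open {#1, #5}; cheapest assignment that respects the capacities:
  #1 (cap 11, load 11): Z1, Z2, Z3 — cost 5×3 + 3×3 + 3×3 = 33
  #5 (cap 9, load 9): Z4 — cost 9×5 = 45
  Shipping 78, fixed 109 → total 187.
  Any other capacity-feasible assignment to {#1, #5} ships for at least 78.
Compare {#1, #2}: its best feasible assignment gives total 238.
Compare {#1, #2, #5}: its best feasible assignment gives total 244.
Every other set of open sites that can feasibly serve all demand totals ≥ 238 even under its best assignment. Minimum: 187.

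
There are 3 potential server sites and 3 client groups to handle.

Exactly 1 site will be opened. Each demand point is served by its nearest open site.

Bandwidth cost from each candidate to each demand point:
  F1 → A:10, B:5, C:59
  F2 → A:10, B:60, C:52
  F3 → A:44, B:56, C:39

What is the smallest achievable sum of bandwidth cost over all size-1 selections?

74

Open {F1}.
  A→F1 10, B→F1 5, C→F1 59  ⇒ total 74.
Compare {F2}: total 122.
Compare {F3}: total 139.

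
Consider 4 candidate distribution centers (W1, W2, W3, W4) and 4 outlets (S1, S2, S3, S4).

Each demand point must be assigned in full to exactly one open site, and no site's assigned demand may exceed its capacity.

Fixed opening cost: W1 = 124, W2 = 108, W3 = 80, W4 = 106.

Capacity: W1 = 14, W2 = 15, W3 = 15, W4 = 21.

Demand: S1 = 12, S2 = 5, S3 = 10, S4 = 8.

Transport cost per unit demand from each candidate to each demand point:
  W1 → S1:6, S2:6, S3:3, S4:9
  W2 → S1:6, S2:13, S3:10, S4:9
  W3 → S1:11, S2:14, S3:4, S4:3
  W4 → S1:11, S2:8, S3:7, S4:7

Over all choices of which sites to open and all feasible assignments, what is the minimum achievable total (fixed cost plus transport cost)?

Open {W3, W4}; cheapest assignment that respects the capacities:
  W3 (cap 15, load 15): S2, S3 — cost 5×14 + 10×4 = 110
  W4 (cap 21, load 20): S1, S4 — cost 12×11 + 8×7 = 188
  Shipping 298, fixed 186 → total 484.
  Any other capacity-feasible assignment to {W3, W4} ships for at least 298.
Compare {W2, W3, W4}: its best feasible assignment gives total 500.
Compare {W1, W2, W3}: its best feasible assignment gives total 508.
Every other set of open sites that can feasibly serve all demand totals ≥ 500 even under its best assignment. Minimum: 484.

484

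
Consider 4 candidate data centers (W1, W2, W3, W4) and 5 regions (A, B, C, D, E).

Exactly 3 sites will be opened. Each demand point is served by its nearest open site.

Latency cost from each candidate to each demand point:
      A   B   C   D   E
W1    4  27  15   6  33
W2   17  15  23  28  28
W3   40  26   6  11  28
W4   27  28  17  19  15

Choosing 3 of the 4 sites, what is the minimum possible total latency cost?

Open {W1, W2, W4}.
  A→W1 4, B→W2 15, C→W1 15, D→W1 6, E→W4 15  ⇒ total 55.
Compare {W1, W3, W4}: total 57.
Compare {W1, W2, W3}: total 59.
No size-3 selection does better; minimum is 55.

55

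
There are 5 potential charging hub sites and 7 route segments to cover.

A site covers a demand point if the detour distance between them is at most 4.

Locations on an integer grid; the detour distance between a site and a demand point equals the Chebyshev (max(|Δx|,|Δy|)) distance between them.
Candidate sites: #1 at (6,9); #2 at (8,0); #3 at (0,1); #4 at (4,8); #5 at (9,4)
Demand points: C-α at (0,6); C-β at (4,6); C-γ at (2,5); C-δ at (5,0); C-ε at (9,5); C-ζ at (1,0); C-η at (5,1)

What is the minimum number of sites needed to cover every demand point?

3

Coverage sets (demand points within 4 of each site):
  #1: {C-β, C-γ, C-ε}
  #2: {C-δ, C-η}
  #3: {C-γ, C-ζ}
  #4: {C-α, C-β, C-γ}
  #5: {C-δ, C-ε, C-η}
No 2 sites suffice: every size-2 union leaves at least one demand point uncovered.
But {#3, #4, #5} covers everything, so the minimum is 3.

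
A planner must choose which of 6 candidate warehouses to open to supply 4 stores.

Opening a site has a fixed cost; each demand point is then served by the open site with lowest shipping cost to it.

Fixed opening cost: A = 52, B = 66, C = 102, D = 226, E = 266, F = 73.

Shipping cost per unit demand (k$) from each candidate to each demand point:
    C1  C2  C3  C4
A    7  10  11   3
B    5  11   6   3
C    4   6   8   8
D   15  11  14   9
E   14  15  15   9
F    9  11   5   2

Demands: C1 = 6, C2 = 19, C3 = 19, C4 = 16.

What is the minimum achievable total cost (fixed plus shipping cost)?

440

Open {C, F}: assign each demand point to its cheapest open site.
  C1→C 6×4=24, C2→C 19×6=114, C3→F 19×5=95, C4→F 16×2=32
  shipping cost 265, fixed 175 → total 440.
Compare {F}: shipping cost 390 + fixed 73 = 463.
Compare {B}: shipping cost 401 + fixed 66 = 467.
Compare {B, C}: shipping cost 300 + fixed 168 = 468.
All other subsets cost ≥ 463. Minimum total cost: 440.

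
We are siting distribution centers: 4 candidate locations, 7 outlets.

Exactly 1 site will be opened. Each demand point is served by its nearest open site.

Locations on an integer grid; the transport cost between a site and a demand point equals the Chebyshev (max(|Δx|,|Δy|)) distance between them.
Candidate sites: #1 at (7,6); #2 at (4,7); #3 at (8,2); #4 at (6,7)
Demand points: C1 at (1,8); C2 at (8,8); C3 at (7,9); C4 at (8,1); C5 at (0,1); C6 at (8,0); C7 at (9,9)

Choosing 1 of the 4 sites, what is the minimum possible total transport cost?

31

Open {#4}.
  C1→#4 5, C2→#4 2, C3→#4 2, C4→#4 6, C5→#4 6, C6→#4 7, C7→#4 3  ⇒ total 31.
Compare {#1}: total 32.
Compare {#2}: total 34.
No size-1 selection does better; minimum is 31.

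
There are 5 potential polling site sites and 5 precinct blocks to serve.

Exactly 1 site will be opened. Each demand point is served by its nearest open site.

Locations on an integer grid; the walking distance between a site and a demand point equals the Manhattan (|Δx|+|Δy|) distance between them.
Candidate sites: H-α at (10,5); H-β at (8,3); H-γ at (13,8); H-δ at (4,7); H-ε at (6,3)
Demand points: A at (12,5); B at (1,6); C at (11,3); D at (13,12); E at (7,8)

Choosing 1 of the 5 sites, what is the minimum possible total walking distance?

31

Open {H-α}.
  A→H-α 2, B→H-α 10, C→H-α 3, D→H-α 10, E→H-α 6  ⇒ total 31.
Compare {H-γ}: total 35.
Compare {H-β}: total 39.
No size-1 selection does better; minimum is 31.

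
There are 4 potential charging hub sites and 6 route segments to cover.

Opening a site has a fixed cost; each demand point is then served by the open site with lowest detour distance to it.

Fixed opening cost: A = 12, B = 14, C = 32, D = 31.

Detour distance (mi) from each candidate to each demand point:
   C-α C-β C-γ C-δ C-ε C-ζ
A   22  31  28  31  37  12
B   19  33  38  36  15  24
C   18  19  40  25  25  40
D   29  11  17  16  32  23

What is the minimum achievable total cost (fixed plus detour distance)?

146

Open {B, D}: assign each demand point to its cheapest open site.
  C-α→B 19, C-β→D 11, C-γ→D 17, C-δ→D 16, C-ε→B 15, C-ζ→D 23
  detour distance 101, fixed 45 → total 146.
Compare {A, B, D}: detour distance 90 + fixed 57 = 147.
Compare {A, D}: detour distance 110 + fixed 43 = 153.
Compare {D}: detour distance 128 + fixed 31 = 159.
All other subsets cost ≥ 147. Minimum total cost: 146.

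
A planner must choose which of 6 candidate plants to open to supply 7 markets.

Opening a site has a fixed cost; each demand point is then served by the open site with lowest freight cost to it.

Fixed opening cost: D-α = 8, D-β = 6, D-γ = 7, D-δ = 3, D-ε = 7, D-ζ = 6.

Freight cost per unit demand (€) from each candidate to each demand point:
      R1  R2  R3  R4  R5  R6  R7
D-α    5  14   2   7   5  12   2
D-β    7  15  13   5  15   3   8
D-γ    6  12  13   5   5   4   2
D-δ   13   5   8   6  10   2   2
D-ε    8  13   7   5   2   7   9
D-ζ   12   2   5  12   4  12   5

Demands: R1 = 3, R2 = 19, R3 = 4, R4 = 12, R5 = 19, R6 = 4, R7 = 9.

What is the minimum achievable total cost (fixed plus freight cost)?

209

Open {D-α, D-δ, D-ε, D-ζ}: assign each demand point to its cheapest open site.
  R1→D-α 3×5=15, R2→D-ζ 19×2=38, R3→D-α 4×2=8, R4→D-ε 12×5=60, R5→D-ε 19×2=38, R6→D-δ 4×2=8, R7→D-α 9×2=18
  freight cost 185, fixed 24 → total 209.
Compare {D-α, D-β, D-δ, D-ε, D-ζ}: freight cost 185 + fixed 30 = 215.
Compare {D-α, D-β, D-ε, D-ζ}: freight cost 189 + fixed 27 = 216.
Compare {D-α, D-γ, D-δ, D-ε, D-ζ}: freight cost 185 + fixed 31 = 216.
All other subsets cost ≥ 215. Minimum total cost: 209.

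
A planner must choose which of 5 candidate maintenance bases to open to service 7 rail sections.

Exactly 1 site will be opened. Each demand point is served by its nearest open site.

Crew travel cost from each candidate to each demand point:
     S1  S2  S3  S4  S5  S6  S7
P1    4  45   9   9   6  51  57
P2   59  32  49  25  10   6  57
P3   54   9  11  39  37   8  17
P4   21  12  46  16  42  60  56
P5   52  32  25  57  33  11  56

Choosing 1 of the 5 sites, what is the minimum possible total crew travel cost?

Open {P3}.
  S1→P3 54, S2→P3 9, S3→P3 11, S4→P3 39, S5→P3 37, S6→P3 8, S7→P3 17  ⇒ total 175.
Compare {P1}: total 181.
Compare {P2}: total 238.
No size-1 selection does better; minimum is 175.

175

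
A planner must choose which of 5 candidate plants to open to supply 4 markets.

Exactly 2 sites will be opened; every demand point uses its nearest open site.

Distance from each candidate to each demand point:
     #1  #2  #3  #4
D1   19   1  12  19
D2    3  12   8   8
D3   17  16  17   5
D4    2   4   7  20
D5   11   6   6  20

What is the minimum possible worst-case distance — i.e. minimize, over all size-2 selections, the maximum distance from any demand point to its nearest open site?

7

Open {D3, D4}.
  Farthest demand point is #3 at distance 7 (to D4); all others are ≤ 7.
With {D1, D2} the worst case is 8.
With {D2, D4} the worst case is 8.
No size-2 selection achieves below 7.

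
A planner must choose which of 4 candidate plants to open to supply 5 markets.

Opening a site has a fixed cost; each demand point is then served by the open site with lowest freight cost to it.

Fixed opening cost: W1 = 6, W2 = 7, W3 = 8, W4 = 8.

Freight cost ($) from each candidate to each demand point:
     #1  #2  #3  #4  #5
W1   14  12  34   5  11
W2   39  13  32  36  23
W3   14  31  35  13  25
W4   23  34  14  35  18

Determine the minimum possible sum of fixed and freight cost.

Open {W1, W4}: assign each demand point to its cheapest open site.
  #1→W1 14, #2→W1 12, #3→W4 14, #4→W1 5, #5→W1 11
  freight cost 56, fixed 14 → total 70.
Compare {W1, W2, W4}: freight cost 56 + fixed 21 = 77.
Compare {W1, W3, W4}: freight cost 56 + fixed 22 = 78.
Compare {W1}: freight cost 76 + fixed 6 = 82.
All other subsets cost ≥ 77. Minimum total cost: 70.

70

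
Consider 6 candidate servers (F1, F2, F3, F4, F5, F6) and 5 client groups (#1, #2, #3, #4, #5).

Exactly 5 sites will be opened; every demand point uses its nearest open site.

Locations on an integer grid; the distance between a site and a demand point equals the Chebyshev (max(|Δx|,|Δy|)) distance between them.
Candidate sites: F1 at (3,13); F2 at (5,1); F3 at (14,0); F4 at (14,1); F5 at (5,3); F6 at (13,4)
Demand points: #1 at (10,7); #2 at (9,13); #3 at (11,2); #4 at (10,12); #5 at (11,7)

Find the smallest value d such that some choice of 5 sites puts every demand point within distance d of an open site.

7

Open {F1, F2, F3, F4, F5}.
  Farthest demand point is #4 at distance 7 (to F1); all others are ≤ 7.
With {F1, F2, F3, F4, F6} the worst case is 7.
With {F1, F2, F3, F5, F6} the worst case is 7.
No size-5 selection achieves below 7.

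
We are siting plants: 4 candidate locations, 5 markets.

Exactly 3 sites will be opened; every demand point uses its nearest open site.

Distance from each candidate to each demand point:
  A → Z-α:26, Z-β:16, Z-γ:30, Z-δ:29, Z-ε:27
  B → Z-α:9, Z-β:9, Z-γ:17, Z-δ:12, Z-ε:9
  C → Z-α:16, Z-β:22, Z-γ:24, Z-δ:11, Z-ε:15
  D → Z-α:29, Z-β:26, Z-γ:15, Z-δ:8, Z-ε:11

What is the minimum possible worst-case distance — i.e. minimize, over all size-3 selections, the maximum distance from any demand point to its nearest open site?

15

Open {A, B, D}.
  Farthest demand point is Z-γ at distance 15 (to D); all others are ≤ 15.
With {B, C, D} the worst case is 15.
With {A, C, D} the worst case is 16.
No size-3 selection achieves below 15.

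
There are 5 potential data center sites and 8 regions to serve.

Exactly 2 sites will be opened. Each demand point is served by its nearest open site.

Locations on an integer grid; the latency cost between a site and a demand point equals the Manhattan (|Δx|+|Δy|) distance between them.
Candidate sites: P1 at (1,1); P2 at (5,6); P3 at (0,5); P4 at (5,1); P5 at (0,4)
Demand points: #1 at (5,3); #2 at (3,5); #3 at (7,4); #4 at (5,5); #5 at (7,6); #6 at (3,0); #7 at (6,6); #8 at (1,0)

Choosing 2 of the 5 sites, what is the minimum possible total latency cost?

Open {P1, P2}.
  #1→P2 3, #2→P2 3, #3→P2 4, #4→P2 1, #5→P2 2, #6→P1 3, #7→P2 1, #8→P1 1  ⇒ total 18.
Compare {P2, P4}: total 21.
Compare {P2, P5}: total 26.
No size-2 selection does better; minimum is 18.

18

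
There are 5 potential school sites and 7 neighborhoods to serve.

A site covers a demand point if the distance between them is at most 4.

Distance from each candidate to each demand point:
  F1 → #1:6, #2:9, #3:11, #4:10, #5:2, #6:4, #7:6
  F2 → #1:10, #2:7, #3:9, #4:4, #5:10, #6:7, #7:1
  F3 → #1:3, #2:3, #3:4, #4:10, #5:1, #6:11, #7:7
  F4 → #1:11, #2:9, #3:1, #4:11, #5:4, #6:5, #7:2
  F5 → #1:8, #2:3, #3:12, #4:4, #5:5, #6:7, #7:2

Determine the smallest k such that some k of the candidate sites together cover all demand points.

Coverage sets (demand points within 4 of each site):
  F1: {#5, #6}
  F2: {#4, #7}
  F3: {#1, #2, #3, #5}
  F4: {#3, #5, #7}
  F5: {#2, #4, #7}
No 2 sites suffice: every size-2 union leaves at least one demand point uncovered.
But {F1, F2, F3} covers everything, so the minimum is 3.

3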